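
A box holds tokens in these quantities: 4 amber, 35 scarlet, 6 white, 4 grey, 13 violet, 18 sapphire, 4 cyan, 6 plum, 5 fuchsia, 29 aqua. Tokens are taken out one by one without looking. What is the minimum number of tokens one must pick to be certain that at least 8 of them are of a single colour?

By pigeonhole, put each drawn token into a box by colour. The largest draw with every box below 8 takes min(count, 7) from each colour; colours with fewer than 7 contribute all they have.
Σ min(cᵢ, 7) = 4 + 7 + 6 + 4 + 7 + 7 + 4 + 6 + 5 + 7 = 57.
Draw number 57 + 1 = 58 must push one box to 8.

58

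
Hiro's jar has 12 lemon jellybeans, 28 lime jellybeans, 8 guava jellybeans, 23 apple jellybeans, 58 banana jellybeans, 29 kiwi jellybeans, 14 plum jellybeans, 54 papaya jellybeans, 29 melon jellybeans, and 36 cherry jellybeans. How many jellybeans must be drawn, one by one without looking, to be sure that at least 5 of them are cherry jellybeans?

In the worst case for collecting cherry jellybeans, every non-cherry jellybean comes out first.
There are 12 + 28 + 8 + 23 + 58 + 29 + 14 + 54 + 29 = 255 non-cherry jellybeans altogether.
After those, each further jellybean must be cherry, so 255 + 5 = 260 draws guarantee 5 cherry jellybeans.

260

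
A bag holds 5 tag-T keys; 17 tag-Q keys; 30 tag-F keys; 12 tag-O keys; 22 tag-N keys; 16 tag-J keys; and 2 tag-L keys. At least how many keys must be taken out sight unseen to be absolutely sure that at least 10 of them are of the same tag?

53

An adversary could hand out at most 9 keys per tag (tag-T, tag-L run out sooner): 5 + 9 + 9 + 9 + 9 + 9 + 2 = 52 keys and still no tag has 10.
One more key lands in a tag already at 9, so 53 draws are enough and 52 are not.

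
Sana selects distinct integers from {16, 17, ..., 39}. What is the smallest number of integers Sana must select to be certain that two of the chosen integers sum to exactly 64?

18

Two chosen integers sum to 64 exactly when both halves of some pair {x, 64−x} with 25 ≤ x ≤ 64−x ≤ 39 are chosen — 7 such pairs.
The remaining 10 elements (those with no distinct partner in range) can never complete a 64-sum, so the worst case takes all of them and one from each pair: 10 + 7 = 17.
Pigeonhole: the 18th integer has to be the second member of some pair, so 17 + 1 = 18.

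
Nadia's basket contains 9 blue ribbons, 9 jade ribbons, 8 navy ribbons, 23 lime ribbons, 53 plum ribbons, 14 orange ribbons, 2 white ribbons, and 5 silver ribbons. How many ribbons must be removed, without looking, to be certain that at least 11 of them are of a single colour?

By pigeonhole, the 8 colours are the holes; the ribbons drawn are the pigeons.
To avoid 11 of any one colour, the worst case takes at most 10 of each colour, or every ribbon of a colour that has fewer than 10.
That gives 9 + 9 + 8 + 10 + 10 + 10 + 2 + 5 = 63 ribbons with no colour reaching 11.
The next ribbon forces some colour to 11, so 63 + 1 = 64.

64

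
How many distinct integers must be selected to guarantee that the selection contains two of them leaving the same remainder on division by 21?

22

Pigeonhole: the 21 residue classes mod 21 are the pigeonholes.
With 21 integers one could put 1 in each residue class and have no class reach 2.
The 22nd integer pushes some class to 2, so 21·1 + 1 = 22.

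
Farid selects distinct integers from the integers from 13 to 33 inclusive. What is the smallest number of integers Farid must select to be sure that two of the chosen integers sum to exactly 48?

A set avoiding the sum 48 can contain at most one of each pair {x, 48−x}, plus the 3 elements whose complement lies outside the range or equal to its own complement.
The integers 13, …, 24 (12 of them) are such a set: any two sum to at least 13+14 = 27 and at most 23+24 = 47 < 48.
Any 13th integer completes one of the 9 pairs, so 13 choices force a sum of 48.

13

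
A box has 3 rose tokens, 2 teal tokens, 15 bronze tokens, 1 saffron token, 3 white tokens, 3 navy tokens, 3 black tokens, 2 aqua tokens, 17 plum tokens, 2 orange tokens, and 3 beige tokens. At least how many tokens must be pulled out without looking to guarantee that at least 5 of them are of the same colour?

The 11 colours are the holes; the tokens drawn are the pigeons.
To avoid 5 of any one colour, the worst case takes at most 4 of each colour, or every token of a colour that has fewer than 4.
That gives 3 + 2 + 4 + 1 + 3 + 3 + 3 + 2 + 4 + 2 + 3 = 30 tokens with no colour reaching 5.
The next token forces some colour to 5, so 30 + 1 = 31.

31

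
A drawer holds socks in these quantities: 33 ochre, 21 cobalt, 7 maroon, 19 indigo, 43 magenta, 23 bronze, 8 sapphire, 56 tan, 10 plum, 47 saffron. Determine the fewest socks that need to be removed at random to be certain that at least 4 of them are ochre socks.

238

In the worst case for collecting ochre socks, every non-ochre sock comes out first.
There are 21 + 7 + 19 + 43 + 23 + 8 + 56 + 10 + 47 = 234 non-ochre socks altogether.
After those, each further sock must be ochre, so 234 + 4 = 238 draws guarantee 4 ochre socks.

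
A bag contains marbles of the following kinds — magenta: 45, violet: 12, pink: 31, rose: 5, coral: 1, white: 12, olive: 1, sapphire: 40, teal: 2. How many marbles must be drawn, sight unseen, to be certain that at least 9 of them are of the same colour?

By pigeonhole, put each drawn marble into a box by colour. The largest draw with every box below 9 takes min(count, 8) from each colour; colours with fewer than 8 contribute all they have.
Σ min(cᵢ, 8) = 8 + 8 + 8 + 5 + 1 + 8 + 1 + 8 + 2 = 49.
Draw number 49 + 1 = 50 must push one box to 9.

50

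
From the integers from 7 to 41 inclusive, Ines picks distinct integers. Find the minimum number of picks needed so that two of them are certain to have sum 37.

24

Two chosen integers sum to 37 exactly when both halves of some pair {x, 37−x} with 7 ≤ x ≤ 37−x ≤ 30 are chosen — 12 such pairs.
The remaining 11 elements (those with no distinct partner in range) can never complete a 37-sum, so the worst case takes all of them and one from each pair: 11 + 12 = 23.
The 24th integer has to be the second member of some pair, so 23 + 1 = 24.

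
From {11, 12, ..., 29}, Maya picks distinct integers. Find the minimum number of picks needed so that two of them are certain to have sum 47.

14

Two chosen integers sum to 47 exactly when both halves of some pair {x, 47−x} with 18 ≤ x ≤ 47−x ≤ 29 are chosen — 6 such pairs.
The remaining 7 elements (those with no distinct partner in range) can never complete a 47-sum, so the worst case takes all of them and one from each pair: 7 + 6 = 13.
By pigeonhole, the 14th integer has to be the second member of some pair, so 13 + 1 = 14.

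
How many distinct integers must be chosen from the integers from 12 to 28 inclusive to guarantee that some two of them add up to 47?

13

Group the elements by complementary pair {x, 47−x}: {19,28}, {20,27}, {21,26}, …, giving 5 two-element pairs and 7 integers whose partner 47−x falls outside [12,28].
Treating each of those 12 groups as a pigeonhole, one can pick one integer per group — 12 integers — with no two summing to 47.
The 13th integer lands in an occupied pair, forcing a sum of 47.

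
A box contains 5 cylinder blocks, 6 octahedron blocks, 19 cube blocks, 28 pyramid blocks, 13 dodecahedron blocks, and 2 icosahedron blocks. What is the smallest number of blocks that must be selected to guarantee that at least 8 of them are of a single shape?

The 6 shapes are the holes; the blocks drawn are the pigeons.
To avoid 8 of any one shape, the worst case takes at most 7 of each shape, or every block of a shape that has fewer than 7.
That gives 5 + 6 + 7 + 7 + 7 + 2 = 34 blocks with no shape reaching 8.
The next block forces some shape to 8, so 34 + 1 = 35.

35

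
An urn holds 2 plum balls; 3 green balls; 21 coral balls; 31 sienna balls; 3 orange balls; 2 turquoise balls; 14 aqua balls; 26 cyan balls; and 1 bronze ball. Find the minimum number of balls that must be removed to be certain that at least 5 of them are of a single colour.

28

Put each drawn ball into a box by colour. The largest draw with every box below 5 takes min(count, 4) from each colour; colours with fewer than 4 contribute all they have.
Σ min(cᵢ, 4) = 2 + 3 + 4 + 4 + 3 + 2 + 4 + 4 + 1 = 27.
Draw number 27 + 1 = 28 must push one box to 5.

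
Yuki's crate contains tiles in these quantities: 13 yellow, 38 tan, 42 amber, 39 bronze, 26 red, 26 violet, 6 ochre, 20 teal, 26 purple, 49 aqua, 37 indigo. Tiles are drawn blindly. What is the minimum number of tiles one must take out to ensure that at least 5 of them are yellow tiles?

In the worst case for collecting yellow tiles, every non-yellow tile comes out first.
There are 38 + 42 + 39 + 26 + 26 + 6 + 20 + 26 + 49 + 37 = 309 non-yellow tiles altogether.
After those, each further tile must be yellow, so 309 + 5 = 314 draws guarantee 5 yellow tiles.

314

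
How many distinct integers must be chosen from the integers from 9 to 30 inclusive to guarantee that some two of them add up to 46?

Group the elements by complementary pair {x, 46−x}: {16,30}, {17,29}, {18,28}, …, giving 7 two-element pairs, the single value 23 (it cannot pair with itself since the integers are distinct), and 7 integers whose partner 46−x falls outside [9,30].
Pigeonhole: treating each of those 15 groups as a pigeonhole, one can pick one integer per group — 15 integers — with no two summing to 46.
The 16th integer lands in an occupied pair, forcing a sum of 46.

16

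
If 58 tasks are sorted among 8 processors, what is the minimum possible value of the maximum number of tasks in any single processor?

8

The 8 processors are the holes and the 58 tasks are the pigeons.
If every processor held at most 7 tasks, the total would be at most 8 × 7 = 56, which is less than 58.
So some processor holds at least ⌈58/8⌉ = 8 tasks.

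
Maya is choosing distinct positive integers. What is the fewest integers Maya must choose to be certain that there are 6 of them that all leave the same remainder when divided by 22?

The 22 residue classes mod 22 are the pigeonholes.
With 110 integers one could put 5 in each residue class and have no class reach 6.
The 111th integer pushes some class to 6, so 22·5 + 1 = 111.

111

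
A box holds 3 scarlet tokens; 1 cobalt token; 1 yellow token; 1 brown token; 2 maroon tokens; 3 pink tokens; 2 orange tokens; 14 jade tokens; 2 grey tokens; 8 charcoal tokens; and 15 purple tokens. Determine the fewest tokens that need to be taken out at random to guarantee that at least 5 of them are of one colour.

Pigeonhole: put each drawn token into a box by colour. The largest draw with every box below 5 takes min(count, 4) from each colour; colours with fewer than 4 contribute all they have.
Σ min(cᵢ, 4) = 3 + 1 + 1 + 1 + 2 + 3 + 2 + 4 + 2 + 4 + 4 = 27.
Draw number 27 + 1 = 28 must push one box to 5.

28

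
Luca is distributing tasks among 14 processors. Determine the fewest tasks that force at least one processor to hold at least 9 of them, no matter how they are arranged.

113

With 112 tasks one could put exactly 8 in each of the 14 processors, and no processor would reach 9.
Pigeonhole: one more task must land in a processor that already has 8, giving it 9.
So 14 × 8 + 1 = 113 tasks are required.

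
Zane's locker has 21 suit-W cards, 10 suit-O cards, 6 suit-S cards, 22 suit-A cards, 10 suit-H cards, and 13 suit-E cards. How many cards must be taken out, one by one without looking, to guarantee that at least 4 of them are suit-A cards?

In the worst case for collecting suit-A cards, every non-suit-A card comes out first.
There are 21 + 10 + 6 + 10 + 13 = 60 non-suit-A cards altogether.
After those, each further card must be suit-A, so 60 + 4 = 64 draws guarantee 4 suit-A cards.

64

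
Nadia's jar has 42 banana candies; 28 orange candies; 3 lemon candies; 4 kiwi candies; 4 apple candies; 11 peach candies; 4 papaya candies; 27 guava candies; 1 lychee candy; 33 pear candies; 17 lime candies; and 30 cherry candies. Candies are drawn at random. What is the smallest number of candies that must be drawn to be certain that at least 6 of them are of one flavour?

52

The 12 flavours are the holes; the candies drawn are the pigeons.
To avoid 6 of any one flavour, the worst case takes at most 5 of each flavour, or every candy of a flavour that has fewer than 5.
That gives 5 + 5 + 3 + 4 + 4 + 5 + 4 + 5 + 1 + 5 + 5 + 5 = 51 candies with no flavour reaching 6.
The next candy forces some flavour to 6, so 51 + 1 = 52.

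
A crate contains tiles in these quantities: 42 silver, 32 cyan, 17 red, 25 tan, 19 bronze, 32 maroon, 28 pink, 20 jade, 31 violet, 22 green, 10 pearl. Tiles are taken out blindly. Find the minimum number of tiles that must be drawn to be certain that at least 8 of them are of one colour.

78

An adversary could hand out at most 7 tiles per colour: 7 + 7 + 7 + 7 + 7 + 7 + 7 + 7 + 7 + 7 + 7 = 77 tiles and still no colour has 8.
One more tile lands in a colour already at 7, so 78 draws are enough and 77 are not.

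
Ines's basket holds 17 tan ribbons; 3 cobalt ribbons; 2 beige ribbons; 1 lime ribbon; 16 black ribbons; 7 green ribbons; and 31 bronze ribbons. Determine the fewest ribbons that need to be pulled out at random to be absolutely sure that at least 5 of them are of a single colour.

Pigeonhole: the 7 colours are the holes; the ribbons drawn are the pigeons.
To avoid 5 of any one colour, the worst case takes at most 4 of each colour, or every ribbon of a colour that has fewer than 4.
That gives 4 + 3 + 2 + 1 + 4 + 4 + 4 = 22 ribbons with no colour reaching 5.
The next ribbon forces some colour to 5, so 22 + 1 = 23.

23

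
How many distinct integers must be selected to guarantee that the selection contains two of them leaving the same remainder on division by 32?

33

The 32 residue classes mod 32 are the pigeonholes.
With 32 integers one could put 1 in each residue class and have no class reach 2.
The 33rd integer pushes some class to 2, so 32·1 + 1 = 33.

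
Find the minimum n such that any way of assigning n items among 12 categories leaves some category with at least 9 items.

With 96 items one could put exactly 8 in each of the 12 categories, and no category would reach 9.
Pigeonhole: one more item must land in a category that already has 8, giving it 9.
So 12 × 8 + 1 = 97 items are required.

97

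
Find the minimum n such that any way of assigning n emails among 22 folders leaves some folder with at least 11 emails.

With 220 emails one could put exactly 10 in each of the 22 folders, and no folder would reach 11.
By the pigeonhole principle, one more email must land in a folder that already has 10, giving it 11.
So 22 × 10 + 1 = 221 emails are required.

221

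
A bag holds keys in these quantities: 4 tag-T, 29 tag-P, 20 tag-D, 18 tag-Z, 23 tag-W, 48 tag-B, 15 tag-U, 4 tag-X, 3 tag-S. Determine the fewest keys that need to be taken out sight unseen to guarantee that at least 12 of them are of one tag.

78

An adversary could hand out at most 11 keys per tag (tag-T, tag-X, tag-S run out sooner): 4 + 11 + 11 + 11 + 11 + 11 + 11 + 4 + 3 = 77 keys and still no tag has 12.
By the pigeonhole principle, one more key lands in a tag already at 11, so 78 draws are enough and 77 are not.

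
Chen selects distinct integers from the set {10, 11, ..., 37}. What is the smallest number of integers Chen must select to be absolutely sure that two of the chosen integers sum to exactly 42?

18

A set avoiding the sum 42 can contain at most one of each pair {x, 42−x}, plus the 6 elements whose complement lies outside the range or equal to its own complement.
The integers 21, …, 37 (17 of them) are such a set: any two sum to at least 21+22 = 43 > 42.
By the pigeonhole principle, any 18th integer completes one of the 11 pairs, so 18 choices force a sum of 42.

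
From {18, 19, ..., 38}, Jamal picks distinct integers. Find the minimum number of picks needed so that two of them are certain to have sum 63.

A set avoiding the sum 63 can contain at most one of each pair {x, 63−x}, plus the 7 elements whose complement lies outside the range.
The integers 18, …, 31 (14 of them) are such a set: any two sum to at least 18+19 = 37 and at most 30+31 = 61 < 63.
Pigeonhole: any 15th integer completes one of the 7 pairs, so 15 choices force a sum of 63.

15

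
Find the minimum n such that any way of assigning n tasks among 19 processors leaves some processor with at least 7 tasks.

With 114 tasks one could put exactly 6 in each of the 19 processors, and no processor would reach 7.
By the pigeonhole principle, one more task must land in a processor that already has 6, giving it 7.
So 19 × 6 + 1 = 115 tasks are required.

115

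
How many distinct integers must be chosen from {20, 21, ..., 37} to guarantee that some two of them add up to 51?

Two chosen integers sum to 51 exactly when both halves of some pair {x, 51−x} with 20 ≤ x ≤ 51−x ≤ 31 are chosen — 6 such pairs.
The remaining 6 elements (those with no distinct partner in range) can never complete a 51-sum, so the worst case takes all of them and one from each pair: 6 + 6 = 12.
By pigeonhole, the 13th integer has to be the second member of some pair, so 12 + 1 = 13.

13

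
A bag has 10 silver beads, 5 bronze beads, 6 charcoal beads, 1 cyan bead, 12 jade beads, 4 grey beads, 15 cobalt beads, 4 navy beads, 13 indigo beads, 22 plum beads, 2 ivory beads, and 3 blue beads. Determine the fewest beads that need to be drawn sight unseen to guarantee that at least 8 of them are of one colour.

An adversary could hand out at most 7 beads per colour (7 colours run out sooner): 7 + 5 + 6 + 1 + 7 + 4 + 7 + 4 + 7 + 7 + 2 + 3 = 60 beads and still no colour has 8.
One more bead lands in a colour already at 7, so 61 draws are enough and 60 are not.

61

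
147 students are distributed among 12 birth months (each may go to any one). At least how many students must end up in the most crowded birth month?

The 12 birth months are the holes and the 147 students are the pigeons.
If every birth month held at most 12 students, the total would be at most 12 × 12 = 144, which is less than 147.
So some birth month holds at least ⌈147/12⌉ = 13 students.

13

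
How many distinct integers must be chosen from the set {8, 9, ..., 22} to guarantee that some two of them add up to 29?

Two chosen integers sum to 29 exactly when both halves of some pair {x, 29−x} with 8 ≤ x ≤ 29−x ≤ 21 are chosen — 7 such pairs.
The remaining 1 element (those with no distinct partner in range) can never complete a 29-sum, so the worst case takes all of them and one from each pair: 1 + 7 = 8.
By the pigeonhole principle, the 9th integer has to be the second member of some pair, so 8 + 1 = 9.

9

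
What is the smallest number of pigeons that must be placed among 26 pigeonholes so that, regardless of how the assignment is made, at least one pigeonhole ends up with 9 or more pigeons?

209

With 208 pigeons one could put exactly 8 in each of the 26 pigeonholes, and no pigeonhole would reach 9.
By the pigeonhole principle, one more pigeon must land in a pigeonhole that already has 8, giving it 9.
So 26 × 8 + 1 = 209 pigeons are required.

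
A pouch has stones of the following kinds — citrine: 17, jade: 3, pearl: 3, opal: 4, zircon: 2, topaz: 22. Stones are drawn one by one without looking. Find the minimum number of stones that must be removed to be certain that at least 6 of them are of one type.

23

The 6 types are the holes; the stones drawn are the pigeons.
To avoid 6 of any one type, the worst case takes at most 5 of each type, or every stone of a type that has fewer than 5.
That gives 5 + 3 + 3 + 4 + 2 + 5 = 22 stones with no type reaching 6.
The next stone forces some type to 6, so 22 + 1 = 23.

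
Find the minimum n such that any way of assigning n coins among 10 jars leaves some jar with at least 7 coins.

With 60 coins one could put exactly 6 in each of the 10 jars, and no jar would reach 7.
One more coin must land in a jar that already has 6, giving it 7.
So 10 × 6 + 1 = 61 coins are required.

61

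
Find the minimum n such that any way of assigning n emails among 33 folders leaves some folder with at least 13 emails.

With 396 emails one could put exactly 12 in each of the 33 folders, and no folder would reach 13.
By pigeonhole, one more email must land in a folder that already has 12, giving it 13.
So 33 × 12 + 1 = 397 emails are required.

397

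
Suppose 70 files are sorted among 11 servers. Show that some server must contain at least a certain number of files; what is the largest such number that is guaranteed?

7

By the pigeonhole principle, the 11 servers are the holes and the 70 files are the pigeons.
If every server held at most 6 files, the total would be at most 11 × 6 = 66, which is less than 70.
So some server holds at least ⌈70/11⌉ = 7 files.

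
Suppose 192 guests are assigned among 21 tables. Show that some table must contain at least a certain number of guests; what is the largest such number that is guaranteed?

10

The 21 tables are the holes and the 192 guests are the pigeons.
If every table held at most 9 guests, the total would be at most 21 × 9 = 189, which is less than 192.
So some table holds at least ⌈192/21⌉ = 10 guests.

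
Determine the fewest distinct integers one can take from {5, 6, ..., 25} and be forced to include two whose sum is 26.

14

Group the elements by complementary pair {x, 26−x}: {5,21}, {6,20}, {7,19}, …, giving 8 two-element pairs; the single value 13 (it cannot pair with itself since the integers are distinct); and 4 integers whose partner 26−x falls outside [5,25].
Pigeonhole: treating each of those 13 groups as a pigeonhole, one can pick one integer per group — 13 integers — with no two summing to 26.
The 14th integer lands in an occupied pair, forcing a sum of 26.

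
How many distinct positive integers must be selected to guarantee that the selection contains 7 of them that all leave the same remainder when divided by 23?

By pigeonhole, the 23 residue classes mod 23 are the pigeonholes.
With 138 integers one could put 6 in each residue class and have no class reach 7.
The 139th integer pushes some class to 7, so 23·6 + 1 = 139.

139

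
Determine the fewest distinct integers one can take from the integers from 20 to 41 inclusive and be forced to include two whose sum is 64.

Two chosen integers sum to 64 exactly when both halves of some pair {x, 64−x} with 23 ≤ x ≤ 64−x ≤ 41 are chosen — 9 such pairs.
The remaining 4 elements (those with no distinct partner in range) can never complete a 64-sum, so the worst case takes all of them and one from each pair: 4 + 9 = 13.
By pigeonhole, the 14th integer has to be the second member of some pair, so 13 + 1 = 14.

14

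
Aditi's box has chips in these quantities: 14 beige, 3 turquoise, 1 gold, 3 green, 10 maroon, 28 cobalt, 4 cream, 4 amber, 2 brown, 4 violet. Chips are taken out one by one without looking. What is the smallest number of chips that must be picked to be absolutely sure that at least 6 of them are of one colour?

Put each drawn chip into a box by colour. The largest draw with every box below 6 takes min(count, 5) from each colour; colours with fewer than 5 contribute all they have.
Σ min(cᵢ, 5) = 5 + 3 + 1 + 3 + 5 + 5 + 4 + 4 + 2 + 4 = 36.
Draw number 36 + 1 = 37 must push one box to 6.

37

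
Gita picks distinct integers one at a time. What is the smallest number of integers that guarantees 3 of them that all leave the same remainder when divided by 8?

17

The 8 residue classes mod 8 are the pigeonholes.
With 16 integers one could put 2 in each residue class and have no class reach 3.
The 17th integer pushes some class to 3, so 8·2 + 1 = 17.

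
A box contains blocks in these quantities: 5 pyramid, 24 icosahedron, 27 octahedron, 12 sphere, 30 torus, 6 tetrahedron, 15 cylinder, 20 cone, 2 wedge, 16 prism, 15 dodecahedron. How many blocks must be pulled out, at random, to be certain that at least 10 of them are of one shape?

86

By the pigeonhole principle, put each drawn block into a box by shape. The largest draw with every box below 10 takes min(count, 9) from each shape; shapes with fewer than 9 contribute all they have.
Σ min(cᵢ, 9) = 5 + 9 + 9 + 9 + 9 + 6 + 9 + 9 + 2 + 9 + 9 = 85.
Draw number 85 + 1 = 86 must push one box to 10.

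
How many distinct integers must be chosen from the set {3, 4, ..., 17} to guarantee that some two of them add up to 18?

10

Group the elements by complementary pair {x, 18−x}: {3,15}, {4,14}, {5,13}, …, giving 6 two-element pairs, the single value 9 (it cannot pair with itself since the integers are distinct), and 2 integers whose partner 18−x falls outside [3,17].
By pigeonhole, treating each of those 9 groups as a pigeonhole, one can pick one integer per group — 9 integers — with no two summing to 18.
The 10th integer lands in an occupied pair, forcing a sum of 18.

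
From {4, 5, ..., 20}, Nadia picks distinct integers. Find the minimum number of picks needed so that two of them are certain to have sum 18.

13

Group the elements by complementary pair {x, 18−x}: {4,14}, {5,13}, {6,12}, …, giving 5 two-element pairs, the single value 9 (it cannot pair with itself since the integers are distinct), and 6 integers whose partner 18−x falls outside [4,20].
Treating each of those 12 groups as a pigeonhole, one can pick one integer per group — 12 integers — with no two summing to 18.
The 13th integer lands in an occupied pair, forcing a sum of 18.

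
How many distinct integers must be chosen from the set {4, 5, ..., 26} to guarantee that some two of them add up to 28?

14

Two chosen integers sum to 28 exactly when both halves of some pair {x, 28−x} with 4 ≤ x ≤ 28−x ≤ 24 are chosen — 10 such pairs.
The remaining 3 elements (those with no distinct partner in range) can never complete a 28-sum, so the worst case takes all of them and one from each pair: 3 + 10 = 13.
Pigeonhole: the 14th integer has to be the second member of some pair, so 13 + 1 = 14.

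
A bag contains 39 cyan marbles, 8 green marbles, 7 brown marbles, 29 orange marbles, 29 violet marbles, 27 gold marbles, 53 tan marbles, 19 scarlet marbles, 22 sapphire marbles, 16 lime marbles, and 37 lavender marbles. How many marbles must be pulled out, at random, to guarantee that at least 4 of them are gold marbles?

263

In the worst case for collecting gold marbles, every non-gold marble comes out first.
There are 39 + 8 + 7 + 29 + 29 + 53 + 19 + 22 + 16 + 37 = 259 non-gold marbles altogether.
After those, each further marble must be gold, so 259 + 4 = 263 draws guarantee 4 gold marbles.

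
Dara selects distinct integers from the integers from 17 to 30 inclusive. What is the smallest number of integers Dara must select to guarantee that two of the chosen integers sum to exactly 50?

10

Two chosen integers sum to 50 exactly when both halves of some pair {x, 50−x} with 20 ≤ x ≤ 50−x ≤ 30 are chosen — 5 such pairs.
The remaining 4 elements (those with no distinct partner in range) can never complete a 50-sum, so the worst case takes all of them and one from each pair: 4 + 5 = 9.
Pigeonhole: the 10th integer has to be the second member of some pair, so 9 + 1 = 10.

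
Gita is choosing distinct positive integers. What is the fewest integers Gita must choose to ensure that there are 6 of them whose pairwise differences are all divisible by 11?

56

Integers whose pairwise differences are multiples of 11 are exactly those sharing a remainder mod 11. By pigeonhole, the 11 residue classes mod 11 are the pigeonholes.
With 55 integers one could put 5 in each residue class and have no class reach 6.
The 56th integer pushes some class to 6, so 11·5 + 1 = 56.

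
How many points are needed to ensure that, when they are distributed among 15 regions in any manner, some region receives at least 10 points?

With 135 points one could put exactly 9 in each of the 15 regions, and no region would reach 10.
One more point must land in a region that already has 9, giving it 10.
So 15 × 9 + 1 = 136 points are required.

136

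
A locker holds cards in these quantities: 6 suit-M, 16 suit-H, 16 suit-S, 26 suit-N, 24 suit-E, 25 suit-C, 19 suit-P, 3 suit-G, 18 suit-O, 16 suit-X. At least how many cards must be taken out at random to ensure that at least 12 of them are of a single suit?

98

Put each drawn card into a box by suit. The largest draw with every box below 12 takes min(count, 11) from each suit; suits with fewer than 11 contribute all they have.
Σ min(cᵢ, 11) = 6 + 11 + 11 + 11 + 11 + 11 + 11 + 3 + 11 + 11 = 97.
Draw number 97 + 1 = 98 must push one box to 12.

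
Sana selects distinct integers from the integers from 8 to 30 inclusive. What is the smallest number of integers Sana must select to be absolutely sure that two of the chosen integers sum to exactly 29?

A set avoiding the sum 29 can contain at most one of each pair {x, 29−x}, plus the 9 elements whose complement lies outside the range.
The integers 15, …, 30 (16 of them) are such a set: any two sum to at least 15+16 = 31 > 29.
Any 17th integer completes one of the 7 pairs, so 17 choices force a sum of 29.

17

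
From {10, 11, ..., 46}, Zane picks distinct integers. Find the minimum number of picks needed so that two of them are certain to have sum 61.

22

Two chosen integers sum to 61 exactly when both halves of some pair {x, 61−x} with 15 ≤ x ≤ 61−x ≤ 46 are chosen — 16 such pairs.
The remaining 5 elements (those with no distinct partner in range) can never complete a 61-sum, so the worst case takes all of them and one from each pair: 5 + 16 = 21.
The 22nd integer has to be the second member of some pair, so 21 + 1 = 22.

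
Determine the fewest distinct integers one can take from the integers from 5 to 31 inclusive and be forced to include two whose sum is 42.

18

Two chosen integers sum to 42 exactly when both halves of some pair {x, 42−x} with 11 ≤ x ≤ 42−x ≤ 31 are chosen — 10 such pairs.
The remaining 7 elements (those with no distinct partner in range) can never complete a 42-sum, so the worst case takes all of them and one from each pair: 7 + 10 = 17.
The 18th integer has to be the second member of some pair, so 17 + 1 = 18.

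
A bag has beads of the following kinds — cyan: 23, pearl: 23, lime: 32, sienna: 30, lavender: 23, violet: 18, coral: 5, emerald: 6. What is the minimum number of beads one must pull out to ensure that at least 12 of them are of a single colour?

An adversary could hand out at most 11 beads per colour (coral, emerald run out sooner): 11 + 11 + 11 + 11 + 11 + 11 + 5 + 6 = 77 beads and still no colour has 12.
By the pigeonhole principle, one more bead lands in a colour already at 11, so 78 draws are enough and 77 are not.

78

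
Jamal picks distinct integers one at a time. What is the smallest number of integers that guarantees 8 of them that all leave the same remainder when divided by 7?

50

The 7 residue classes mod 7 are the pigeonholes.
With 49 integers one could put 7 in each residue class and have no class reach 8.
The 50th integer pushes some class to 8, so 7·7 + 1 = 50.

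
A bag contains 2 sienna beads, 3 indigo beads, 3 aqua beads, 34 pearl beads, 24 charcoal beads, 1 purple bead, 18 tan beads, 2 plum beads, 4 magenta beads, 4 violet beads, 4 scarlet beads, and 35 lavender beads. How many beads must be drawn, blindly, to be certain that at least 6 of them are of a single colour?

44

The 12 colours are the holes; the beads drawn are the pigeons.
To avoid 6 of any one colour, the worst case takes at most 5 of each colour, or every bead of a colour that has fewer than 5.
That gives 2 + 3 + 3 + 5 + 5 + 1 + 5 + 2 + 4 + 4 + 4 + 5 = 43 beads with no colour reaching 6.
The next bead forces some colour to 6, so 43 + 1 = 44.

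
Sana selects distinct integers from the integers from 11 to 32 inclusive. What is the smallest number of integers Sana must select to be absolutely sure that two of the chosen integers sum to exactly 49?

15

A set avoiding the sum 49 can contain at most one of each pair {x, 49−x}, plus the 6 elements whose complement lies outside the range.
The integers 11, …, 24 (14 of them) are such a set: any two sum to at least 11+12 = 23 and at most 23+24 = 47 < 49.
By pigeonhole, any 15th integer completes one of the 8 pairs, so 15 choices force a sum of 49.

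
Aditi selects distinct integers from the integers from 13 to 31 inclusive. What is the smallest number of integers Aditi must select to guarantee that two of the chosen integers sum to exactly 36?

15

Group the elements by complementary pair {x, 36−x}: {13,23}, {14,22}, {15,21}, …, giving 5 two-element pairs, the single value 18 (it cannot pair with itself since the integers are distinct), and 8 integers whose partner 36−x falls outside [13,31].
Treating each of those 14 groups as a pigeonhole, one can pick one integer per group — 14 integers — with no two summing to 36.
The 15th integer lands in an occupied pair, forcing a sum of 36.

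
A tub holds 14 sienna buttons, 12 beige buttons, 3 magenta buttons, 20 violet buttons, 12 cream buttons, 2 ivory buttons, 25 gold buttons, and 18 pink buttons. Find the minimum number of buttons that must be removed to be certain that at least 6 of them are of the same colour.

36

An adversary could hand out at most 5 buttons per colour (magenta, ivory run out sooner): 5 + 5 + 3 + 5 + 5 + 2 + 5 + 5 = 35 buttons and still no colour has 6.
One more button lands in a colour already at 5, so 36 draws are enough and 35 are not.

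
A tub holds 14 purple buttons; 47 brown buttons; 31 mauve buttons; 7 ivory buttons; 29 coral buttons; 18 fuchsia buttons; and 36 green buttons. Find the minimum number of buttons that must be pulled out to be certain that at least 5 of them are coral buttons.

158

In the worst case for collecting coral buttons, every non-coral button comes out first.
There are 14 + 47 + 31 + 7 + 18 + 36 = 153 non-coral buttons altogether.
After those, each further button must be coral, so 153 + 5 = 158 draws guarantee 5 coral buttons.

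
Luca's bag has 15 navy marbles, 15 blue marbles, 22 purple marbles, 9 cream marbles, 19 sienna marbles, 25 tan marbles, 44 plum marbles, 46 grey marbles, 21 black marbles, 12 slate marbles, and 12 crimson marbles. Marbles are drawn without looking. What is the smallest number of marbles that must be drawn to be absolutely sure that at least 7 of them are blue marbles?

In the worst case for collecting blue marbles, every non-blue marble comes out first.
There are 15 + 22 + 9 + 19 + 25 + 44 + 46 + 21 + 12 + 12 = 225 non-blue marbles altogether.
After those, each further marble must be blue, so 225 + 7 = 232 draws guarantee 7 blue marbles.

232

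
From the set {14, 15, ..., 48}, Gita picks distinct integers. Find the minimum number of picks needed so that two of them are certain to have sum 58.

Group the elements by complementary pair {x, 58−x}: {14,44}, {15,43}, {16,42}, …, giving 15 two-element pairs; the single value 29 (it cannot pair with itself since the integers are distinct); and 4 integers whose partner 58−x falls outside [14,48].
By pigeonhole, treating each of those 20 groups as a pigeonhole, one can pick one integer per group — 20 integers — with no two summing to 58.
The 21st integer lands in an occupied pair, forcing a sum of 58.

21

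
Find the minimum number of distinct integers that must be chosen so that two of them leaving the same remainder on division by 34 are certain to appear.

By the pigeonhole principle, the 34 residue classes mod 34 are the pigeonholes.
With 34 integers one could put 1 in each residue class and have no class reach 2.
The 35th integer pushes some class to 2, so 34·1 + 1 = 35.

35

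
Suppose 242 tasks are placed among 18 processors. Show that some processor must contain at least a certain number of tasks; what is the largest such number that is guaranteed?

The 18 processors are the holes and the 242 tasks are the pigeons.
If every processor held at most 13 tasks, the total would be at most 18 × 13 = 234, which is less than 242.
So some processor holds at least ⌈242/18⌉ = 14 tasks.

14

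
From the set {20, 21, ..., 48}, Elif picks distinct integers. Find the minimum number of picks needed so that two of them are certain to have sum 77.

Two chosen integers sum to 77 exactly when both halves of some pair {x, 77−x} with 29 ≤ x ≤ 77−x ≤ 48 are chosen — 10 such pairs.
The remaining 9 elements (those with no distinct partner in range) can never complete a 77-sum, so the worst case takes all of them and one from each pair: 9 + 10 = 19.
By pigeonhole, the 20th integer has to be the second member of some pair, so 19 + 1 = 20.

20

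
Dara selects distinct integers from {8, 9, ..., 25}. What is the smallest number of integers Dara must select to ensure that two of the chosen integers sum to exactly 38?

Group the elements by complementary pair {x, 38−x}: {13,25}, {14,24}, {15,23}, …, giving 6 two-element pairs, the single value 19 (it cannot pair with itself since the integers are distinct), and 5 integers whose partner 38−x falls outside [8,25].
Treating each of those 12 groups as a pigeonhole, one can pick one integer per group — 12 integers — with no two summing to 38.
The 13th integer lands in an occupied pair, forcing a sum of 38.

13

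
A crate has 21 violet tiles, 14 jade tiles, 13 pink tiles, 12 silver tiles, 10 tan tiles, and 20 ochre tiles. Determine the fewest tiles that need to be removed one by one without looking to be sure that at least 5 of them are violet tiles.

74

In the worst case for collecting violet tiles, every non-violet tile comes out first.
There are 14 + 13 + 12 + 10 + 20 = 69 non-violet tiles altogether.
After those, each further tile must be violet, so 69 + 5 = 74 draws guarantee 5 violet tiles.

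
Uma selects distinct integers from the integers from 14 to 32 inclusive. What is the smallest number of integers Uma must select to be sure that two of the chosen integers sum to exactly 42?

A set avoiding the sum 42 can contain at most one of each pair {x, 42−x}, plus the 5 elements whose complement lies outside the range or equal to its own complement.
The integers 21, …, 32 (12 of them) are such a set: any two sum to at least 21+22 = 43 > 42.
Any 13th integer completes one of the 7 pairs, so 13 choices force a sum of 42.

13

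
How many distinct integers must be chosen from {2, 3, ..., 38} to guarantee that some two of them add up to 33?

A set avoiding the sum 33 can contain at most one of each pair {x, 33−x}, plus the 7 elements whose complement lies outside the range.
The integers 17, …, 38 (22 of them) are such a set: any two sum to at least 17+18 = 35 > 33.
Any 23rd integer completes one of the 15 pairs, so 23 choices force a sum of 33.

23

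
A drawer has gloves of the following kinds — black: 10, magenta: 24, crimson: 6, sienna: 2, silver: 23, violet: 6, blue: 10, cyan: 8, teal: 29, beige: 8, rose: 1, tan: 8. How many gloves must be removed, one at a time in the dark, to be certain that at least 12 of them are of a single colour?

93

An adversary could hand out at most 11 gloves per colour (9 colours run out sooner): 10 + 11 + 6 + 2 + 11 + 6 + 10 + 8 + 11 + 8 + 1 + 8 = 92 gloves and still no colour has 12.
By pigeonhole, one more glove lands in a colour already at 11, so 93 draws are enough and 92 are not.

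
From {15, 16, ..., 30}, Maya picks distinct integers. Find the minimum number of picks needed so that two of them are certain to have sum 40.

12

A set avoiding the sum 40 can contain at most one of each pair {x, 40−x}, plus the 6 elements whose complement lies outside the range or equal to its own complement.
The integers 20, …, 30 (11 of them) are such a set: any two sum to at least 20+21 = 41 > 40.
By the pigeonhole principle, any 12th integer completes one of the 5 pairs, so 12 choices force a sum of 40.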